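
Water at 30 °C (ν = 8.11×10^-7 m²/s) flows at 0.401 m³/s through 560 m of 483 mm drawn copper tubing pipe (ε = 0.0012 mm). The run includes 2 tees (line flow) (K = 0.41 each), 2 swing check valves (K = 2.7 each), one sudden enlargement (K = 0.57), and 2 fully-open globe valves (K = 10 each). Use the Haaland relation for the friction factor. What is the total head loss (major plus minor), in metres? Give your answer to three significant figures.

H_L ≈ 9.69 m

V = 4Q/(πD²) = 2.189 m/s; V²/2g = 0.2441 m
Re = 1.30×10^6, ε/D = 2.48×10^-6 → f = 0.01113 (Haaland)
Major: h_f = f(L/D)·V²/2g = 0.01113·1159·0.2441 = 3.152 m
Minor: ΣK = 26.8; h_m = ΣK·V²/2g = 6.540 m
Total H_L = 3.152 + 6.540 = 9.692 m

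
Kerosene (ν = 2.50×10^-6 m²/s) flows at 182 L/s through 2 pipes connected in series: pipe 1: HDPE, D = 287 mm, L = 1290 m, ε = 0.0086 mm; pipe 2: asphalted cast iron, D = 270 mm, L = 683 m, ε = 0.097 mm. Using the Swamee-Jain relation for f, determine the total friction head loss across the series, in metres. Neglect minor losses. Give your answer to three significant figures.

H ≈ 48.9 m

Pipe 1: V = 2.813 m/s, Re = 3.23×10^5, ε/D = 3.00×10^-5, f = 0.01454, h_1 = f(L/D)V²/2g = 26.36 m
Pipe 2: V = 3.179 m/s, Re = 3.43×10^5, ε/D = 3.59×10^-4, f = 0.01727, h_2 = f(L/D)V²/2g = 22.50 m
Series → Q common, losses add: H = Σh = 48.86 m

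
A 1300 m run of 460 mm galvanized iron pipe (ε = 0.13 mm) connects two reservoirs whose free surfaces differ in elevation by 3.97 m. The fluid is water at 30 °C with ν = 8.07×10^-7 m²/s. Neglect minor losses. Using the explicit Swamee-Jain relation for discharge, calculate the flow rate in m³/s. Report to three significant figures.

Swamee-Jain (Type II): Q = -0.965·√(gD⁵h_f/L)·ln[ε/(3.7D) + √(3.17ν²L/(gD³h_f))]
√(gD⁵h_f/L) = √(9.81·0.460⁵·3.97/1300) = 0.02484
ε/(3.7D) = 7.64×10^-5; √(3.17ν²L/(gD³h_f)) = 2.66×10^-5
Q = -0.965·0.02484·ln(1.030×10^-4) = 0.2201 m³/s
Check: V = 1.32 m/s, Re = 7.55×10^5, f = 0.01582, h_f = 4.00 m ≈ 3.97 m ✓

Q ≈ 0.220 m³/s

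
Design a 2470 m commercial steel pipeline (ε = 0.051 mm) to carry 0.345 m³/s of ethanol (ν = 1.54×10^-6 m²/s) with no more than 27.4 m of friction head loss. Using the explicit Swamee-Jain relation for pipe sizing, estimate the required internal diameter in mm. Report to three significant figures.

D ≈ 422 mm

Swamee-Jain (Type III): D = 0.66·[ε^1.25·(LQ²/(gh_f))^4.75 + ν·Q^9.4·(L/(gh_f))^5.2]^0.04
LQ²/(gh_f) = 1.094; L/(gh_f) = 9.189
Term 1 = ε^1.25·(…)^4.75 = 6.60×10^-6; Term 2 = ν·Q^9.4·(…)^5.2 = 7.11×10^-6
D = 0.66·(6.60×10^-6 + 7.11×10^-6)^0.04 = 0.4217 m = 422 mm
Check: V = 2.47 m/s, Re = 6.76×10^5, f = 0.01427, h_f = 26.0 m ≈ 27.4 m ✓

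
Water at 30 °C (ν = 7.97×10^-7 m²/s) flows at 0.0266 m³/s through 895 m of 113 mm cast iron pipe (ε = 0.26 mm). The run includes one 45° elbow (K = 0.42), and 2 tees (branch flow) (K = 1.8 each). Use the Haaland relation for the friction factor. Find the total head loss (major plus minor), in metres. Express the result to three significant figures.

V = 4Q/(πD²) = 2.652 m/s; V²/2g = 0.3586 m
Re = 3.76×10^5, ε/D = 0.00230 → f = 0.02475 (Haaland)
Major: h_f = f(L/D)·V²/2g = 0.02475·7920·0.3586 = 70.30 m
Minor: ΣK = 4.02; h_m = ΣK·V²/2g = 1.441 m
Total H_L = 70.30 + 1.441 = 71.74 m

H_L ≈ 71.7 m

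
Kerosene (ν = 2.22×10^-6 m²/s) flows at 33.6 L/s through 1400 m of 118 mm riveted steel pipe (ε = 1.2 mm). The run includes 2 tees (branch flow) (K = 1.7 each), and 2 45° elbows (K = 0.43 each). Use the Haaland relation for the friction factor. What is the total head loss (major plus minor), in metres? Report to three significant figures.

V = 4Q/(πD²) = 3.072 m/s; V²/2g = 0.4811 m
Re = 1.63×10^5, ε/D = 0.0102 → f = 0.03854 (Haaland)
Major: h_f = f(L/D)·V²/2g = 0.03854·11864·0.4811 = 220.0 m
Minor: ΣK = 4.26; h_m = ΣK·V²/2g = 2.050 m
Total H_L = 220.0 + 2.050 = 222.0 m

H_L ≈ 222 m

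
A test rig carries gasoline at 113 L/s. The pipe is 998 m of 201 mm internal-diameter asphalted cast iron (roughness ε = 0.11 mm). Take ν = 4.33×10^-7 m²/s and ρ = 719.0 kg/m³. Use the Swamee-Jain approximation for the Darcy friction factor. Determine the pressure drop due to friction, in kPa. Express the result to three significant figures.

V = 4Q/(πD²) = 4·0.113/(π·0.201²) = 3.561 m/s
Re = VD/ν = 3.561·0.201/4.33×10^-7 = 1.65×10^6 → turbulent
ε/D = 0.11/201 = 5.47×10^-4
Swamee-Jain: f = 0.01741
h_f = f(L/D)V²/(2g) = 0.01741·(998/0.201)·3.561²/(2·9.81) = 55.88 m
Δp = ρg·h_f = 719.0·9.81·55.88 = 394.1 kPa

Δp ≈ 394 kPa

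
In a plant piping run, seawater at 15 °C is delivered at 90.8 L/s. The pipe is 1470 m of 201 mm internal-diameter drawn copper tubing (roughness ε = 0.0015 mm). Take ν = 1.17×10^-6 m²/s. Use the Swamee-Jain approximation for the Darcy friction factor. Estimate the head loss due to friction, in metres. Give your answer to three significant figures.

h_f ≈ 40.4 m

V = 4Q/(πD²) = 4·0.0908/(π·0.201²) = 2.862 m/s
Re = VD/ν = 2.862·0.201/1.17×10^-6 = 4.92×10^5 → turbulent
ε/D = 0.0015/201 = 7.46×10^-6
Swamee-Jain: f = 0.01325
h_f = f(L/D)V²/(2g) = 0.01325·(1470/0.201)·2.862²/(2·9.81) = 40.44 m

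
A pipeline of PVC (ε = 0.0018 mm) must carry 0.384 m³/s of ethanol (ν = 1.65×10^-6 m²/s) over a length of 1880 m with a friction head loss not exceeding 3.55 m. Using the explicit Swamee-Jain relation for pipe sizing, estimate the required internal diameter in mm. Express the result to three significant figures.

D ≈ 620 mm

Swamee-Jain (Type III): D = 0.66·[ε^1.25·(LQ²/(gh_f))^4.75 + ν·Q^9.4·(L/(gh_f))^5.2]^0.04
LQ²/(gh_f) = 7.960; L/(gh_f) = 53.98
Term 1 = ε^1.25·(…)^4.75 = 0.00125; Term 2 = ν·Q^9.4·(…)^5.2 = 0.208
D = 0.66·(0.00125 + 0.208)^0.04 = 0.6200 m = 620 mm
Check: V = 1.27 m/s, Re = 4.78×10^5, f = 0.01324, h_f = 3.31 m ≈ 3.55 m ✓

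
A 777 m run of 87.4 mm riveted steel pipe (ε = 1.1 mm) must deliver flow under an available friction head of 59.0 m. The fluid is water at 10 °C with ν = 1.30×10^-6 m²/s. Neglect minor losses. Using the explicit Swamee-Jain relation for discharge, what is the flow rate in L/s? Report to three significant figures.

Swamee-Jain (Type II): Q = -0.965·√(gD⁵h_f/L)·ln[ε/(3.7D) + √(3.17ν²L/(gD³h_f))]
√(gD⁵h_f/L) = √(9.81·0.0874⁵·59.0/777) = 0.001949
ε/(3.7D) = 0.00340; √(3.17ν²L/(gD³h_f)) = 1.04×10^-4
Q = -0.965·0.001949·ln(0.003505) = 0.01063 m³/s
Check: V = 1.77 m/s, Re = 1.19×10^5, f = 0.04168, h_f = 59.3 m ≈ 59.0 m ✓

Q ≈ 10.6 L/s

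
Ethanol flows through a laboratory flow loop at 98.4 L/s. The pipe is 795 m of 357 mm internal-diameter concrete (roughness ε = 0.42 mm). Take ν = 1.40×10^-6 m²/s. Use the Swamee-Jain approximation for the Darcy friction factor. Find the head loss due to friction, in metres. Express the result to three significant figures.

V = 4Q/(πD²) = 4·0.0984/(π·0.357²) = 0.9830 m/s
Re = VD/ν = 0.9830·0.357/1.40×10^-6 = 2.51×10^5 → turbulent
ε/D = 0.42/357 = 0.00118
Swamee-Jain: f = 0.02162
h_f = f(L/D)V²/(2g) = 0.02162·(795/0.357)·0.9830²/(2·9.81) = 2.371 m

h_f ≈ 2.37 m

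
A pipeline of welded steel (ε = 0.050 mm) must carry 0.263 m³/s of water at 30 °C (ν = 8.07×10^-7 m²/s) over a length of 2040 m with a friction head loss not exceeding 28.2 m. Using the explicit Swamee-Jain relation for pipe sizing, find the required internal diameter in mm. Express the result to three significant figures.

D ≈ 360 mm

Swamee-Jain (Type III): D = 0.66·[ε^1.25·(LQ²/(gh_f))^4.75 + ν·Q^9.4·(L/(gh_f))^5.2]^0.04
LQ²/(gh_f) = 0.5101; L/(gh_f) = 7.374
Term 1 = ε^1.25·(…)^4.75 = 1.72×10^-7; Term 2 = ν·Q^9.4·(…)^5.2 = 9.26×10^-8
D = 0.66·(1.72×10^-7 + 9.26×10^-8)^0.04 = 0.3601 m = 360 mm
Check: V = 2.58 m/s, Re = 1.15×10^6, f = 0.01391, h_f = 26.8 m ≈ 28.2 m ✓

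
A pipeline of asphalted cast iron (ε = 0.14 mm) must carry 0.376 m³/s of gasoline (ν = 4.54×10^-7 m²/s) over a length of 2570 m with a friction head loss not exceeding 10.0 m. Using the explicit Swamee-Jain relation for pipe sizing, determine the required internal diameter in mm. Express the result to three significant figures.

Swamee-Jain (Type III): D = 0.66·[ε^1.25·(LQ²/(gh_f))^4.75 + ν·Q^9.4·(L/(gh_f))^5.2]^0.04
LQ²/(gh_f) = 3.704; L/(gh_f) = 26.20
Term 1 = ε^1.25·(…)^4.75 = 0.00765; Term 2 = ν·Q^9.4·(…)^5.2 = 0.00109
D = 0.66·(0.00765 + 0.00109)^0.04 = 0.5460 m = 546 mm
Check: V = 1.61 m/s, Re = 1.93×10^6, f = 0.01497, h_f = 9.26 m ≈ 10.0 m ✓

D ≈ 546 mm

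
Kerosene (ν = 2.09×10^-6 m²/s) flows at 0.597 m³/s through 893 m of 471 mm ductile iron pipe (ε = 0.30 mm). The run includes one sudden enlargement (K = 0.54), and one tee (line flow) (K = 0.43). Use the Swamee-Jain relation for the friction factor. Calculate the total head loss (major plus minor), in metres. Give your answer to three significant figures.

V = 4Q/(πD²) = 3.426 m/s; V²/2g = 0.5984 m
Re = 7.72×10^5, ε/D = 6.37×10^-4 → f = 0.01829 (Swamee-Jain)
Major: h_f = f(L/D)·V²/2g = 0.01829·1896·0.5984 = 20.75 m
Minor: ΣK = 0.970; h_m = ΣK·V²/2g = 0.5804 m
Total H_L = 20.75 + 0.5804 = 21.33 m

H_L ≈ 21.3 m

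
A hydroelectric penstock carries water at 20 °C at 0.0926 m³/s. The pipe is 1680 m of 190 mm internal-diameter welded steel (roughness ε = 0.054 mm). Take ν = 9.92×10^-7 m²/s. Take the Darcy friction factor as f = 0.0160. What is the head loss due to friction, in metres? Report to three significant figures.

h_f ≈ 76.9 m

V = 4Q/(πD²) = 4·0.0926/(π·0.190²) = 3.266 m/s
h_f = f(L/D)V²/(2g) = 0.01600·(1680/0.190)·3.266²/(2·9.81) = 76.91 m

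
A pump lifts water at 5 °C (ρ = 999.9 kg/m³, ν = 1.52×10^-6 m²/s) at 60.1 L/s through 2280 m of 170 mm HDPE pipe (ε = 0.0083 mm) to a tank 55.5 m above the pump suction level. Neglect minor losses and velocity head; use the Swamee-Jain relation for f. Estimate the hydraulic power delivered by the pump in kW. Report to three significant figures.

V = 4Q/(πD²) = 2.648 m/s; Re = 2.96×10^5; ε/D = 4.88×10^-5; f = 0.01495
h_f = f(L/D)V²/2g = 71.67 m
Total head H = z + h_f = 55.5 + 71.67 = 127.2 m
P_hyd = ρgQH = 999.9·9.81·0.0601·127.2 = 74.97 kW

P_hyd ≈ 75.0 kW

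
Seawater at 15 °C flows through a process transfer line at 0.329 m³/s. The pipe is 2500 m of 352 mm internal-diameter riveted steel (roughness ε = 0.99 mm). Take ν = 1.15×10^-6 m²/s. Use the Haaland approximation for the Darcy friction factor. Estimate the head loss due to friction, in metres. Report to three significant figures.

V = 4Q/(πD²) = 4·0.329/(π·0.352²) = 3.381 m/s
Re = VD/ν = 3.381·0.352/1.15×10^-6 = 1.03×10^6 → turbulent
ε/D = 0.99/352 = 0.00281
Haaland: f = 0.02587
h_f = f(L/D)V²/(2g) = 0.02587·(2500/0.352)·3.381²/(2·9.81) = 107.0 m

h_f ≈ 107 m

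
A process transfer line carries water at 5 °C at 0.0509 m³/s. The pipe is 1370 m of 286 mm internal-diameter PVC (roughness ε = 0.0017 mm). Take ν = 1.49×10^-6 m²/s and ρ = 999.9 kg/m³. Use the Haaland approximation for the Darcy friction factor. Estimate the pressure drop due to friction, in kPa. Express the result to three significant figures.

Δp ≈ 24.6 kPa

V = 4Q/(πD²) = 4·0.0509/(π·0.286²) = 0.7923 m/s
Re = VD/ν = 0.7923·0.286/1.49×10^-6 = 1.52×10^5 → turbulent
ε/D = 0.0017/286 = 5.94×10^-6
Haaland: f = 0.01639
h_f = f(L/D)V²/(2g) = 0.01639·(1370/0.286)·0.7923²/(2·9.81) = 2.512 m
Δp = ρg·h_f = 999.9·9.81·2.512 = 24.64 kPa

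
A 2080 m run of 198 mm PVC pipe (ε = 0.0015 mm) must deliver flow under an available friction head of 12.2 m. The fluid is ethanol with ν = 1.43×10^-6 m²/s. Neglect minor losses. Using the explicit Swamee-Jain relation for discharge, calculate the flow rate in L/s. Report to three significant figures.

Swamee-Jain (Type II): Q = -0.965·√(gD⁵h_f/L)·ln[ε/(3.7D) + √(3.17ν²L/(gD³h_f))]
√(gD⁵h_f/L) = √(9.81·0.198⁵·12.2/2080) = 0.004185
ε/(3.7D) = 2.05×10^-6; √(3.17ν²L/(gD³h_f)) = 1.20×10^-4
Q = -0.965·0.004185·ln(1.225×10^-4) = 0.03637 m³/s
Check: V = 1.18 m/s, Re = 1.64×10^5, f = 0.01622, h_f = 12.1 m ≈ 12.2 m ✓

Q ≈ 36.4 L/s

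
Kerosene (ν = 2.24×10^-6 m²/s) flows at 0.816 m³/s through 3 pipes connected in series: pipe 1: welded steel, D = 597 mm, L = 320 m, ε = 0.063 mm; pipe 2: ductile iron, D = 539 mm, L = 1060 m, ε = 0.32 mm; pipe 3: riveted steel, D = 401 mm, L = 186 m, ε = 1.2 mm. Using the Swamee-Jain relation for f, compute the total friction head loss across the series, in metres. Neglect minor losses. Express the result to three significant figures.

H ≈ 52.3 m

Pipe 1: V = 2.915 m/s, Re = 7.77×10^5, ε/D = 1.06×10^-4, f = 0.01389, h_1 = f(L/D)V²/2g = 3.224 m
Pipe 2: V = 3.576 m/s, Re = 8.61×10^5, ε/D = 5.94×10^-4, f = 0.01798, h_2 = f(L/D)V²/2g = 23.05 m
Pipe 3: V = 6.461 m/s, Re = 1.16×10^6, ε/D = 0.00299, f = 0.02633, h_3 = f(L/D)V²/2g = 25.98 m
Series → Q common, losses add: H = Σh = 52.25 m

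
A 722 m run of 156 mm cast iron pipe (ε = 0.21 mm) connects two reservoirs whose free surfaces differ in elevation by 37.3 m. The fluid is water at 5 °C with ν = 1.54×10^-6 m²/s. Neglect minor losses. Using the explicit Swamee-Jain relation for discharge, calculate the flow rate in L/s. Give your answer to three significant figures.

Q ≈ 51.2 L/s

Swamee-Jain (Type II): Q = -0.965·√(gD⁵h_f/L)·ln[ε/(3.7D) + √(3.17ν²L/(gD³h_f))]
√(gD⁵h_f/L) = √(9.81·0.156⁵·37.3/722) = 0.006843
ε/(3.7D) = 3.64×10^-4; √(3.17ν²L/(gD³h_f)) = 6.25×10^-5
Q = -0.965·0.006843·ln(4.263×10^-4) = 0.05124 m³/s
Check: V = 2.68 m/s, Re = 2.72×10^5, f = 0.02216, h_f = 37.6 m ≈ 37.3 m ✓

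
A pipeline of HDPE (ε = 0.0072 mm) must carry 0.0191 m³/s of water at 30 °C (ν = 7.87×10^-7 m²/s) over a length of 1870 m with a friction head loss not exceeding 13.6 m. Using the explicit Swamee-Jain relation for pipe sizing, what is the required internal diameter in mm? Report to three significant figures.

D ≈ 148 mm

Swamee-Jain (Type III): D = 0.66·[ε^1.25·(LQ²/(gh_f))^4.75 + ν·Q^9.4·(L/(gh_f))^5.2]^0.04
LQ²/(gh_f) = 0.005113; L/(gh_f) = 14.02
Term 1 = ε^1.25·(…)^4.75 = 4.88×10^-18; Term 2 = ν·Q^9.4·(…)^5.2 = 5.01×10^-17
D = 0.66·(4.88×10^-18 + 5.01×10^-17)^0.04 = 0.1476 m = 148 mm
Check: V = 1.12 m/s, Re = 2.09×10^5, f = 0.01584, h_f = 12.7 m ≈ 13.6 m ✓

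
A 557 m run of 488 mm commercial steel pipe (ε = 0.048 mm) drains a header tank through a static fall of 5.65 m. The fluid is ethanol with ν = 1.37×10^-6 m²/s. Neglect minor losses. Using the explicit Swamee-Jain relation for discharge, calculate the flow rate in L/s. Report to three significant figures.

Q ≈ 502 L/s

Swamee-Jain (Type II): Q = -0.965·√(gD⁵h_f/L)·ln[ε/(3.7D) + √(3.17ν²L/(gD³h_f))]
√(gD⁵h_f/L) = √(9.81·0.488⁵·5.65/557) = 0.05248
ε/(3.7D) = 2.66×10^-5; √(3.17ν²L/(gD³h_f)) = 2.27×10^-5
Q = -0.965·0.05248·ln(4.927×10^-5) = 0.5023 m³/s
Check: V = 2.69 m/s, Re = 9.57×10^5, f = 0.01353, h_f = 5.68 m ≈ 5.65 m ✓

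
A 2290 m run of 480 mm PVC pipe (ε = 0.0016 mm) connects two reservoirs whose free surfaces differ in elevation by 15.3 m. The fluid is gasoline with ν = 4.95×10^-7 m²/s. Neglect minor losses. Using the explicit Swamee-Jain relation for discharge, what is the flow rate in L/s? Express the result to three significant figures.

Swamee-Jain (Type II): Q = -0.965·√(gD⁵h_f/L)·ln[ε/(3.7D) + √(3.17ν²L/(gD³h_f))]
√(gD⁵h_f/L) = √(9.81·0.480⁵·15.3/2290) = 0.04087
ε/(3.7D) = 9.01×10^-7; √(3.17ν²L/(gD³h_f)) = 1.04×10^-5
Q = -0.965·0.04087·ln(1.125×10^-5) = 0.4494 m³/s
Check: V = 2.48 m/s, Re = 2.41×10^6, f = 0.01021, h_f = 15.3 m ≈ 15.3 m ✓

Q ≈ 449 L/s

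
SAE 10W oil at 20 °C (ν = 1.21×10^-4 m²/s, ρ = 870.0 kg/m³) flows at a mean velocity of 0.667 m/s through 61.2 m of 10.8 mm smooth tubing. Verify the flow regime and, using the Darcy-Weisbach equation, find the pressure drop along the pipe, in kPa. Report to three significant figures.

Δp ≈ 1180 kPa

Re = VD/ν = 0.667·0.01080/1.21×10^-4 = 59.5 → laminar (Re < 2300)
f = 64/Re = 1.075
h_f = f(L/D)V²/(2g) = 1.075·(61.2/0.01080)·0.667²/(2·9.81) = 138.1 m
Δp = ρg·h_f = 870.0·9.81·138.1 = 1179 kPa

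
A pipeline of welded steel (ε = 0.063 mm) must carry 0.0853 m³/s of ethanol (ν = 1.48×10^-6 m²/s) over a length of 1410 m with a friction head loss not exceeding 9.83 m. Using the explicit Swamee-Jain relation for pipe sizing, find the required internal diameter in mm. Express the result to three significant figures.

Swamee-Jain (Type III): D = 0.66·[ε^1.25·(LQ²/(gh_f))^4.75 + ν·Q^9.4·(L/(gh_f))^5.2]^0.04
LQ²/(gh_f) = 0.1064; L/(gh_f) = 14.62
Term 1 = ε^1.25·(…)^4.75 = 1.34×10^-10; Term 2 = ν·Q^9.4·(…)^5.2 = 1.51×10^-10
D = 0.66·(1.34×10^-10 + 1.51×10^-10)^0.04 = 0.2740 m = 274 mm
Check: V = 1.45 m/s, Re = 2.68×10^5, f = 0.01675, h_f = 9.19 m ≈ 9.83 m ✓

D ≈ 274 mm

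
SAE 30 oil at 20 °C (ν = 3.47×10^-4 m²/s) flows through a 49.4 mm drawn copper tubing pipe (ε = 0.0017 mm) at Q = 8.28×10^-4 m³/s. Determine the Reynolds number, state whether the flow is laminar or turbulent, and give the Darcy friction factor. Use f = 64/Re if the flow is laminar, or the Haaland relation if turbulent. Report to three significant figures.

V = 4Q/(πD²) = 0.4320 m/s
Re = VD/ν = 0.4320·0.0494/3.47×10^-4 = 61.5
Re < 2300 → laminar → f = 64/Re = 1.041

Re ≈ 61.5; laminar; f = 64/Re ≈ 1.04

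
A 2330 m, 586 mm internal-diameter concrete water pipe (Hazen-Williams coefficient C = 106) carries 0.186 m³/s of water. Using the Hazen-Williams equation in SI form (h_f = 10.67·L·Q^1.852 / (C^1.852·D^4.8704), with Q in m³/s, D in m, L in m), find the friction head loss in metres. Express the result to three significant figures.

h_f ≈ 2.64 m

h_f = 10.67·2330·0.186^1.852 / (106^1.852·0.586^4.8704) = 2.644 m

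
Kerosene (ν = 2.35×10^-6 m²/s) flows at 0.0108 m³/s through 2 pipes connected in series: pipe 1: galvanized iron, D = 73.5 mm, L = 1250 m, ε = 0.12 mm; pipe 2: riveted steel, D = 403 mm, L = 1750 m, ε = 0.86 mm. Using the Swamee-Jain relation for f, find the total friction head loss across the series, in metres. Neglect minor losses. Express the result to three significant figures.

Pipe 1: V = 2.545 m/s, Re = 7.96×10^4, ε/D = 0.00163, f = 0.02476, h_1 = f(L/D)V²/2g = 139.0 m
Pipe 2: V = 0.08467 m/s, Re = 1.45×10^4, ε/D = 0.00213, f = 0.03203, h_2 = f(L/D)V²/2g = 0.05082 m
Series → Q common, losses add: H = Σh = 139.1 m

H ≈ 139 m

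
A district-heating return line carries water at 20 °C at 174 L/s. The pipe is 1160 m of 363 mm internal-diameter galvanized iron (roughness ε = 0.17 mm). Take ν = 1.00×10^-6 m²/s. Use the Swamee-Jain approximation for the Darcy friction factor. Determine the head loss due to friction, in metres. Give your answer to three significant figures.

h_f ≈ 8.01 m

V = 4Q/(πD²) = 4·0.174/(π·0.363²) = 1.681 m/s
Re = VD/ν = 1.681·0.363/1.00×10^-6 = 6.10×10^5 → turbulent
ε/D = 0.17/363 = 4.68×10^-4
Swamee-Jain: f = 0.01741
h_f = f(L/D)V²/(2g) = 0.01741·(1160/0.363)·1.681²/(2·9.81) = 8.014 m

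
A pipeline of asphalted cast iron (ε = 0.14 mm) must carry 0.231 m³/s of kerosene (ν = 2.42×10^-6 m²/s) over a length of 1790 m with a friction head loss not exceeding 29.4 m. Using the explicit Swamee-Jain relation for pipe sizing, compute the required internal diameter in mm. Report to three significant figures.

D ≈ 348 mm

Swamee-Jain (Type III): D = 0.66·[ε^1.25·(LQ²/(gh_f))^4.75 + ν·Q^9.4·(L/(gh_f))^5.2]^0.04
LQ²/(gh_f) = 0.3312; L/(gh_f) = 6.206
Term 1 = ε^1.25·(…)^4.75 = 8.00×10^-8; Term 2 = ν·Q^9.4·(…)^5.2 = 3.35×10^-8
D = 0.66·(8.00×10^-8 + 3.35×10^-8)^0.04 = 0.3481 m = 348 mm
Check: V = 2.43 m/s, Re = 3.49×10^5, f = 0.01754, h_f = 27.1 m ≈ 29.4 m ✓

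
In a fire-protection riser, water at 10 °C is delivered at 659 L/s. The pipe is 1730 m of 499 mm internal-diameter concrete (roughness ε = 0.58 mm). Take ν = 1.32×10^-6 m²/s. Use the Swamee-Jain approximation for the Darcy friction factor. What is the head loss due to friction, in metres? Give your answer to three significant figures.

V = 4Q/(πD²) = 4·0.659/(π·0.499²) = 3.370 m/s
Re = VD/ν = 3.370·0.499/1.32×10^-6 = 1.27×10^6 → turbulent
ε/D = 0.58/499 = 0.00116
Swamee-Jain: f = 0.02066
h_f = f(L/D)V²/(2g) = 0.02066·(1730/0.499)·3.370²/(2·9.81) = 41.46 m

h_f ≈ 41.5 m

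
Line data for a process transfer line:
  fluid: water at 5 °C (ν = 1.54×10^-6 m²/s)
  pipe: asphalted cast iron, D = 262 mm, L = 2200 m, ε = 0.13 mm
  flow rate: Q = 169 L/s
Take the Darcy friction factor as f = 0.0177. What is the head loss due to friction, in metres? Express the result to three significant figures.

V = 4Q/(πD²) = 4·0.169/(π·0.262²) = 3.135 m/s
h_f = f(L/D)V²/(2g) = 0.01770·(2200/0.262)·3.135²/(2·9.81) = 74.44 m

h_f ≈ 74.4 m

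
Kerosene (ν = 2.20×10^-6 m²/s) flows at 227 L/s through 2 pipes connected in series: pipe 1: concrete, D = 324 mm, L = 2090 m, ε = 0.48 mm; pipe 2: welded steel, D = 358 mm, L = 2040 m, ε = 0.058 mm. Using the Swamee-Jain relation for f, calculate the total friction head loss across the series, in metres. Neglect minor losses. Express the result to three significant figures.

Pipe 1: V = 2.753 m/s, Re = 4.05×10^5, ε/D = 0.00148, f = 0.02234, h_1 = f(L/D)V²/2g = 55.69 m
Pipe 2: V = 2.255 m/s, Re = 3.67×10^5, ε/D = 1.62×10^-4, f = 0.01563, h_2 = f(L/D)V²/2g = 23.08 m
Series → Q common, losses add: H = Σh = 78.77 m

H ≈ 78.8 m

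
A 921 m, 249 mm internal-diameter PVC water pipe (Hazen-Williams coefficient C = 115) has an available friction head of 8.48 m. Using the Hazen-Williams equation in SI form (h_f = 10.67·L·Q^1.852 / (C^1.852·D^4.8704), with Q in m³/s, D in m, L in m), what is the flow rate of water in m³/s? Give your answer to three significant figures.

Q ≈ 0.0658 m³/s

Rearranging: Q = [h_f·C^1.852·D^4.8704 / (10.67·L)]^(1/1.852)
Q = [8.48·115^1.852·0.249^4.8704 / (10.67·921)]^0.540 = 0.06582 m³/s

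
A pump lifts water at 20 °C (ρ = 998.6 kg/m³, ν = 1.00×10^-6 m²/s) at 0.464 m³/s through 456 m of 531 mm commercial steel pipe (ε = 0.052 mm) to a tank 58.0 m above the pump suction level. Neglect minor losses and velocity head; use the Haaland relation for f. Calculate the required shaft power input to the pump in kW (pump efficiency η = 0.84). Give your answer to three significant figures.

V = 4Q/(πD²) = 2.095 m/s; Re = 1.11×10^6; ε/D = 9.79×10^-5; f = 0.01318
h_f = f(L/D)V²/2g = 2.533 m
Total head H = z + h_f = 58.0 + 2.533 = 60.53 m
P_hyd = ρgQH = 998.6·9.81·0.464·60.53 = 275.2 kW
P_shaft = P_hyd/η = 275.2/0.84 = 327.6 kW

P_shaft ≈ 328 kW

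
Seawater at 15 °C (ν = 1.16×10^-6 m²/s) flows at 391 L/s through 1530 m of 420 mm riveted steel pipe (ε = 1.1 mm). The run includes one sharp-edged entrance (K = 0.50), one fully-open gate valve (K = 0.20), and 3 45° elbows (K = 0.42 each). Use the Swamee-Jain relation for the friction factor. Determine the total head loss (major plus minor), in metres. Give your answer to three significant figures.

H_L ≈ 38.4 m

V = 4Q/(πD²) = 2.822 m/s; V²/2g = 0.4060 m
Re = 1.02×10^6, ε/D = 0.00262 → f = 0.02541 (Swamee-Jain)
Major: h_f = f(L/D)·V²/2g = 0.02541·3643·0.4060 = 37.58 m
Minor: ΣK = 1.96; h_m = ΣK·V²/2g = 0.7957 m
Total H_L = 37.58 + 0.7957 = 38.38 m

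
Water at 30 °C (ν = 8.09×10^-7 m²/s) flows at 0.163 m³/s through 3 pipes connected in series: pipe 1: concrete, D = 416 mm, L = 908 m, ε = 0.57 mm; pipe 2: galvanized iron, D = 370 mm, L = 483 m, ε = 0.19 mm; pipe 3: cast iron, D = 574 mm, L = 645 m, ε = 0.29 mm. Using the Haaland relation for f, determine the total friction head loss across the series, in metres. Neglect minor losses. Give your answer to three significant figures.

H ≈ 6.53 m

Pipe 1: V = 1.199 m/s, Re = 6.17×10^5, ε/D = 0.00137, f = 0.02162, h_1 = f(L/D)V²/2g = 3.459 m
Pipe 2: V = 1.516 m/s, Re = 6.93×10^5, ε/D = 5.14×10^-4, f = 0.01744, h_2 = f(L/D)V²/2g = 2.667 m
Pipe 3: V = 0.6299 m/s, Re = 4.47×10^5, ε/D = 5.05×10^-4, f = 0.01770, h_3 = f(L/D)V²/2g = 0.4023 m
Series → Q common, losses add: H = Σh = 6.528 m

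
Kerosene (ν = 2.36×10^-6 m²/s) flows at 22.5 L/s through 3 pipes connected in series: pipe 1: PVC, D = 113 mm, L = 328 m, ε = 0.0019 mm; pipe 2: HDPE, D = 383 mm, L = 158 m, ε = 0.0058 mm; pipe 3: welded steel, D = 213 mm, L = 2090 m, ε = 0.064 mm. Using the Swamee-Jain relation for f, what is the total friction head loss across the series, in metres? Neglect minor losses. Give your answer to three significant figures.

H ≈ 17.5 m

Pipe 1: V = 2.244 m/s, Re = 1.07×10^5, ε/D = 1.68×10^-5, f = 0.01771, h_1 = f(L/D)V²/2g = 13.18 m
Pipe 2: V = 0.1953 m/s, Re = 3.17×10^4, ε/D = 1.51×10^-5, f = 0.02312, h_2 = f(L/D)V²/2g = 0.01854 m
Pipe 3: V = 0.6314 m/s, Re = 5.70×10^4, ε/D = 3.00×10^-4, f = 0.02140, h_3 = f(L/D)V²/2g = 4.268 m
Series → Q common, losses add: H = Σh = 17.47 m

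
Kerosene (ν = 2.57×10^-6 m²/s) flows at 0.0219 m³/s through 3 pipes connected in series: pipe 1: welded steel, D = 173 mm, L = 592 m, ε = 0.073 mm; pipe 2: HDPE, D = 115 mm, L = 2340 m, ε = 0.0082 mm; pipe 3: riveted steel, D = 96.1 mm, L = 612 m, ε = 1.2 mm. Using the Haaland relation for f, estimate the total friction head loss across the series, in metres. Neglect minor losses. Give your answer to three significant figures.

Pipe 1: V = 0.9317 m/s, Re = 6.27×10^4, ε/D = 4.22×10^-4, f = 0.02117, h_1 = f(L/D)V²/2g = 3.205 m
Pipe 2: V = 2.108 m/s, Re = 9.43×10^4, ε/D = 7.13×10^-5, f = 0.01834, h_2 = f(L/D)V²/2g = 84.55 m
Pipe 3: V = 3.019 m/s, Re = 1.13×10^5, ε/D = 0.0125, f = 0.04144, h_3 = f(L/D)V²/2g = 122.6 m
Series → Q common, losses add: H = Σh = 210.4 m

H ≈ 210 m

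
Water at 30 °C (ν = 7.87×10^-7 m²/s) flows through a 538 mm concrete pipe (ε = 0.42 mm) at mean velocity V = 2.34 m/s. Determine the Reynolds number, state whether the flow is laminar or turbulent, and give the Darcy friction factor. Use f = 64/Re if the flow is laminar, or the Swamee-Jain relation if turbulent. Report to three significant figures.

Re = VD/ν = 2.340·0.538/7.87×10^-7 = 1.60×10^6
Re > 4000 → turbulent; ε/D = 7.81×10^-4
Swamee-Jain: f = 0.01881

Re ≈ 1.60×10^6; turbulent; f ≈ 0.0188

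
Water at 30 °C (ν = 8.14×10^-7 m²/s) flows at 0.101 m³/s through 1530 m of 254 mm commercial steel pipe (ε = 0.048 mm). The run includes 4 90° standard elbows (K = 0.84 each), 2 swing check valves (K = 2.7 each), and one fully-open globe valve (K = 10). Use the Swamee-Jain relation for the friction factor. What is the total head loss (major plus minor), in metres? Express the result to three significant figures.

H_L ≈ 22.3 m

V = 4Q/(πD²) = 1.993 m/s; V²/2g = 0.2025 m
Re = 6.22×10^5, ε/D = 1.89×10^-4 → f = 0.01513 (Swamee-Jain)
Major: h_f = f(L/D)·V²/2g = 0.01513·6024·0.2025 = 18.46 m
Minor: ΣK = 18.8; h_m = ΣK·V²/2g = 3.799 m
Total H_L = 18.46 + 3.799 = 22.25 m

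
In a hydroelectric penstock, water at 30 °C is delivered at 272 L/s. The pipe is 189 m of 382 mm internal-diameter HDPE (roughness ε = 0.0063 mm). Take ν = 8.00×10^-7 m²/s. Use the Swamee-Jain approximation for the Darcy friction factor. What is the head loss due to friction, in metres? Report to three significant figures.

h_f ≈ 1.68 m

V = 4Q/(πD²) = 4·0.272/(π·0.382²) = 2.373 m/s
Re = VD/ν = 2.373·0.382/8.00×10^-7 = 1.13×10^6 → turbulent
ε/D = 0.0063/382 = 1.65×10^-5
Swamee-Jain: f = 0.01179
h_f = f(L/D)V²/(2g) = 0.01179·(189/0.382)·2.373²/(2·9.81) = 1.675 m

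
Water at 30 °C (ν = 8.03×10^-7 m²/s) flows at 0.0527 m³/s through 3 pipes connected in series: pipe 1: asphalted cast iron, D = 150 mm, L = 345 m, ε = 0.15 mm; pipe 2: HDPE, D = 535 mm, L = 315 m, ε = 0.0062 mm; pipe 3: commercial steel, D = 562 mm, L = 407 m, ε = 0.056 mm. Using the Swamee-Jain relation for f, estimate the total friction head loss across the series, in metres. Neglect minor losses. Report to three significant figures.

H ≈ 21.2 m

Pipe 1: V = 2.982 m/s, Re = 5.57×10^5, ε/D = 0.00100, f = 0.02029, h_1 = f(L/D)V²/2g = 21.15 m
Pipe 2: V = 0.2344 m/s, Re = 1.56×10^5, ε/D = 1.16×10^-5, f = 0.01640, h_2 = f(L/D)V²/2g = 0.02705 m
Pipe 3: V = 0.2124 m/s, Re = 1.49×10^5, ε/D = 9.96×10^-5, f = 0.01720, h_3 = f(L/D)V²/2g = 0.02865 m
Series → Q common, losses add: H = Σh = 21.21 m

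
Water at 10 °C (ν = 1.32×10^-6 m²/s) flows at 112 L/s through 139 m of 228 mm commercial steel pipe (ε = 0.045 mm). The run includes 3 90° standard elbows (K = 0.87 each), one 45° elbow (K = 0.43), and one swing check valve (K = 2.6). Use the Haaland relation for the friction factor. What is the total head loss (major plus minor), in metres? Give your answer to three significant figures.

V = 4Q/(πD²) = 2.743 m/s; V²/2g = 0.3835 m
Re = 4.74×10^5, ε/D = 1.97×10^-4 → f = 0.01533 (Haaland)
Major: h_f = f(L/D)·V²/2g = 0.01533·609.6·0.3835 = 3.586 m
Minor: ΣK = 5.64; h_m = ΣK·V²/2g = 2.163 m
Total H_L = 3.586 + 2.163 = 5.749 m

H_L ≈ 5.75 m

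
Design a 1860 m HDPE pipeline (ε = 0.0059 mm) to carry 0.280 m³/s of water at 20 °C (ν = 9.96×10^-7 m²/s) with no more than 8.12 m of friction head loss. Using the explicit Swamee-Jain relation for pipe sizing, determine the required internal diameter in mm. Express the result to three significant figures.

Swamee-Jain (Type III): D = 0.66·[ε^1.25·(LQ²/(gh_f))^4.75 + ν·Q^9.4·(L/(gh_f))^5.2]^0.04
LQ²/(gh_f) = 1.831; L/(gh_f) = 23.35
Term 1 = ε^1.25·(…)^4.75 = 5.14×10^-6; Term 2 = ν·Q^9.4·(…)^5.2 = 8.25×10^-5
D = 0.66·(5.14×10^-6 + 8.25×10^-5)^0.04 = 0.4542 m = 454 mm
Check: V = 1.73 m/s, Re = 7.88×10^5, f = 0.01236, h_f = 7.70 m ≈ 8.12 m ✓

D ≈ 454 mm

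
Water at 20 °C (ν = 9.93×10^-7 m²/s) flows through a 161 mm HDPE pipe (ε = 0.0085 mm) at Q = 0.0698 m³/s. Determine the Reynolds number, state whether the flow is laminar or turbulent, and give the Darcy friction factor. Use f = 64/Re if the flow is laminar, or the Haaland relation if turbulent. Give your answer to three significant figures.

V = 4Q/(πD²) = 3.429 m/s
Re = VD/ν = 3.429·0.161/9.93×10^-7 = 5.56×10^5
Re > 4000 → turbulent; ε/D = 5.28×10^-5
Haaland: f = 0.01351

Re ≈ 5.56×10^5; turbulent; f ≈ 0.0135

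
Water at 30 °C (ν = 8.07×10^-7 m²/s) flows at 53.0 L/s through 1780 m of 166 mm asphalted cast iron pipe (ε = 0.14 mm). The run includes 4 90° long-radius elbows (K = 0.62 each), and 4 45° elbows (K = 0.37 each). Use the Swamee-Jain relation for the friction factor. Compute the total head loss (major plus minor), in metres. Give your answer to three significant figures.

V = 4Q/(πD²) = 2.449 m/s; V²/2g = 0.3057 m
Re = 5.04×10^5, ε/D = 8.43×10^-4 → f = 0.01964 (Swamee-Jain)
Major: h_f = f(L/D)·V²/2g = 0.01964·10723·0.3057 = 64.36 m
Minor: ΣK = 3.96; h_m = ΣK·V²/2g = 1.210 m
Total H_L = 64.36 + 1.210 = 65.57 m

H_L ≈ 65.6 m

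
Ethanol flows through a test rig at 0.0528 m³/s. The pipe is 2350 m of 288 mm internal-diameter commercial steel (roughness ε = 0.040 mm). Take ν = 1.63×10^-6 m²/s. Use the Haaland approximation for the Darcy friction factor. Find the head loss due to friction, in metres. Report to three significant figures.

V = 4Q/(πD²) = 4·0.0528/(π·0.288²) = 0.8105 m/s
Re = VD/ν = 0.8105·0.288/1.63×10^-6 = 1.43×10^5 → turbulent
ε/D = 0.040/288 = 1.39×10^-4
Haaland: f = 0.01734
h_f = f(L/D)V²/(2g) = 0.01734·(2350/0.288)·0.8105²/(2·9.81) = 4.738 m

h_f ≈ 4.74 m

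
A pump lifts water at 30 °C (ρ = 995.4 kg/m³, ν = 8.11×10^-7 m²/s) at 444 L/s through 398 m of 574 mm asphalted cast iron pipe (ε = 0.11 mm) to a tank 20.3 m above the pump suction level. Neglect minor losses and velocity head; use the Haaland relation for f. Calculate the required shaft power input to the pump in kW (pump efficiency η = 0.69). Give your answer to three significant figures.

V = 4Q/(πD²) = 1.716 m/s; Re = 1.21×10^6; ε/D = 1.92×10^-4; f = 0.01437
h_f = f(L/D)V²/2g = 1.495 m
Total head H = z + h_f = 20.3 + 1.495 = 21.79 m
P_hyd = ρgQH = 995.4·9.81·0.444·21.79 = 94.49 kW
P_shaft = P_hyd/η = 94.49/0.69 = 136.9 kW

P_shaft ≈ 137 kW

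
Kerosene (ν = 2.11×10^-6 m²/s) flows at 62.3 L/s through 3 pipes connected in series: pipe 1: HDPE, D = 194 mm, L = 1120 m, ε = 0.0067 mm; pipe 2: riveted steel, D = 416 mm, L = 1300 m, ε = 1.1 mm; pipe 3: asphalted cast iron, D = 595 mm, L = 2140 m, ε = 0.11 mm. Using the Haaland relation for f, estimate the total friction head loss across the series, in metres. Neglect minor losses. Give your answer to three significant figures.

Pipe 1: V = 2.108 m/s, Re = 1.94×10^5, ε/D = 3.45×10^-5, f = 0.01581, h_1 = f(L/D)V²/2g = 20.67 m
Pipe 2: V = 0.4584 m/s, Re = 9.04×10^4, ε/D = 0.00264, f = 0.02671, h_2 = f(L/D)V²/2g = 0.8937 m
Pipe 3: V = 0.2241 m/s, Re = 6.32×10^4, ε/D = 1.85×10^-4, f = 0.02030, h_3 = f(L/D)V²/2g = 0.1868 m
Series → Q common, losses add: H = Σh = 21.75 m

H ≈ 21.8 m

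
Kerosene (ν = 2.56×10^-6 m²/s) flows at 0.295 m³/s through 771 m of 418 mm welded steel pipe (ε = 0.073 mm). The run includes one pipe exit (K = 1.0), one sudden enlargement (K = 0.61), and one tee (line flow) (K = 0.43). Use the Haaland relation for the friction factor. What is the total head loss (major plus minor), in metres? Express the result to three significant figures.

H_L ≈ 7.25 m

V = 4Q/(πD²) = 2.150 m/s; V²/2g = 0.2355 m
Re = 3.51×10^5, ε/D = 1.75×10^-4 → f = 0.01558 (Haaland)
Major: h_f = f(L/D)·V²/2g = 0.01558·1844·0.2355 = 6.770 m
Minor: ΣK = 2.04; h_m = ΣK·V²/2g = 0.4805 m
Total H_L = 6.770 + 0.4805 = 7.250 m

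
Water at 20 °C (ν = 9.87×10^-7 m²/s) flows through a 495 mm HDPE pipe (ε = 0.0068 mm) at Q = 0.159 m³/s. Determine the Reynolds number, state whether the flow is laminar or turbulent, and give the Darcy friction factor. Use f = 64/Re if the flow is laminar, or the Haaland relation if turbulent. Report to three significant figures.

Re ≈ 4.14×10^5; turbulent; f ≈ 0.0137

V = 4Q/(πD²) = 0.8262 m/s
Re = VD/ν = 0.8262·0.495/9.87×10^-7 = 4.14×10^5
Re > 4000 → turbulent; ε/D = 1.37×10^-5
Haaland: f = 0.01365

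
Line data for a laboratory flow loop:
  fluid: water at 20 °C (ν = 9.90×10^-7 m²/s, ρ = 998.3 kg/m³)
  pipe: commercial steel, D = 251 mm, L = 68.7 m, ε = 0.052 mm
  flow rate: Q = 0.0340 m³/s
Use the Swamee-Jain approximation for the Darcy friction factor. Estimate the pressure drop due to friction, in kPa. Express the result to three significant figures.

V = 4Q/(πD²) = 4·0.0340/(π·0.251²) = 0.6871 m/s
Re = VD/ν = 0.6871·0.251/9.90×10^-7 = 1.74×10^5 → turbulent
ε/D = 0.052/251 = 2.07×10^-4
Swamee-Jain: f = 0.01750
h_f = f(L/D)V²/(2g) = 0.01750·(68.7/0.251)·0.6871²/(2·9.81) = 0.1153 m
Δp = ρg·h_f = 998.3·9.81·0.1153 = 1.129 kPa

Δp ≈ 1.13 kPa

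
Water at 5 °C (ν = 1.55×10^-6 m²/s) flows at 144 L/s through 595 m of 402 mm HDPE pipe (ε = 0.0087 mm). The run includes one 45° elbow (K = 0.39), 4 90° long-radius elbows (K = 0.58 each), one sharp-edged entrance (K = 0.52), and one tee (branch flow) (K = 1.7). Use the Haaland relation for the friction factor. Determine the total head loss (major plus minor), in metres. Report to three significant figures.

H_L ≈ 1.74 m

V = 4Q/(πD²) = 1.135 m/s; V²/2g = 0.06561 m
Re = 2.94×10^5, ε/D = 2.16×10^-5 → f = 0.01457 (Haaland)
Major: h_f = f(L/D)·V²/2g = 0.01457·1480·0.06561 = 1.415 m
Minor: ΣK = 4.93; h_m = ΣK·V²/2g = 0.3234 m
Total H_L = 1.415 + 0.3234 = 1.739 m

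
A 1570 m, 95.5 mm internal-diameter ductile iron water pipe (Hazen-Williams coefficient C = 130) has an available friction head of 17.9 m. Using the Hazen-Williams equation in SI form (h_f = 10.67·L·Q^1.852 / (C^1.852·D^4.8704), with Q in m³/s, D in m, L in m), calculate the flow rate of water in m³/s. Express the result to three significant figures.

Rearranging: Q = [h_f·C^1.852·D^4.8704 / (10.67·L)]^(1/1.852)
Q = [17.9·130^1.852·0.0955^4.8704 / (10.67·1570)]^0.540 = 0.006718 m³/s

Q ≈ 0.00672 m³/s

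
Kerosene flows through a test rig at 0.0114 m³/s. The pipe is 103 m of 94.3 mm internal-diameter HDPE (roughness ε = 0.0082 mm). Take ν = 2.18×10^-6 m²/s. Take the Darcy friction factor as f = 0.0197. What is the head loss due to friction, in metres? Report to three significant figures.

V = 4Q/(πD²) = 4·0.0114/(π·0.0943²) = 1.632 m/s
h_f = f(L/D)V²/(2g) = 0.01970·(103/0.0943)·1.632²/(2·9.81) = 2.922 m

h_f ≈ 2.92 m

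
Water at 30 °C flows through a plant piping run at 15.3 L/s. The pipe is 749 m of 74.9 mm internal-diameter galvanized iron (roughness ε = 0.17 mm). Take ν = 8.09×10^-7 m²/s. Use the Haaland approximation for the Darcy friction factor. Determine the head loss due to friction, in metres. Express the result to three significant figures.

h_f ≈ 152 m

V = 4Q/(πD²) = 4·0.0153/(π·0.0749²) = 3.472 m/s
Re = VD/ν = 3.472·0.0749/8.09×10^-7 = 3.21×10^5 → turbulent
ε/D = 0.17/74.9 = 0.00227
Haaland: f = 0.02473
h_f = f(L/D)V²/(2g) = 0.02473·(749/0.0749)·3.472²/(2·9.81) = 152.0 m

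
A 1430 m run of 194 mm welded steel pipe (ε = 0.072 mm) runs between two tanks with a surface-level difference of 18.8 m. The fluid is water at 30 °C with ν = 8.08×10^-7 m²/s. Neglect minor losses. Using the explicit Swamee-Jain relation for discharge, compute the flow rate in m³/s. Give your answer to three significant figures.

Q ≈ 0.0507 m³/s

Swamee-Jain (Type II): Q = -0.965·√(gD⁵h_f/L)·ln[ε/(3.7D) + √(3.17ν²L/(gD³h_f))]
√(gD⁵h_f/L) = √(9.81·0.194⁵·18.8/1430) = 0.005953
ε/(3.7D) = 1.00×10^-4; √(3.17ν²L/(gD³h_f)) = 4.69×10^-5
Q = -0.965·0.005953·ln(1.472×10^-4) = 0.05069 m³/s
Check: V = 1.71 m/s, Re = 4.12×10^5, f = 0.01713, h_f = 18.9 m ≈ 18.8 m ✓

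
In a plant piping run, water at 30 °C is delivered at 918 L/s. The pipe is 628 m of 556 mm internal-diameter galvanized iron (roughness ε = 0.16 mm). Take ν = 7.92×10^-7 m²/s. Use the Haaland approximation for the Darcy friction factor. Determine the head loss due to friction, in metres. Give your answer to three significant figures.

h_f ≈ 12.4 m

V = 4Q/(πD²) = 4·0.918/(π·0.556²) = 3.781 m/s
Re = VD/ν = 3.781·0.556/7.92×10^-7 = 2.65×10^6 → turbulent
ε/D = 0.16/556 = 2.88×10^-4
Haaland: f = 0.01509
h_f = f(L/D)V²/(2g) = 0.01509·(628/0.556)·3.781²/(2·9.81) = 12.42 m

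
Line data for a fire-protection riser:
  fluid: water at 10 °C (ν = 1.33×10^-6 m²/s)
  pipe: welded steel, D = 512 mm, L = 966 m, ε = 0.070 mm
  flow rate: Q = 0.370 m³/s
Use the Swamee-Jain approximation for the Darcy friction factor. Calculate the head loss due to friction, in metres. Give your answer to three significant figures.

V = 4Q/(πD²) = 4·0.370/(π·0.512²) = 1.797 m/s
Re = VD/ν = 1.797·0.512/1.33×10^-6 = 6.92×10^5 → turbulent
ε/D = 0.070/512 = 1.37×10^-4
Swamee-Jain: f = 0.01443
h_f = f(L/D)V²/(2g) = 0.01443·(966/0.512)·1.797²/(2·9.81) = 4.481 m

h_f ≈ 4.48 m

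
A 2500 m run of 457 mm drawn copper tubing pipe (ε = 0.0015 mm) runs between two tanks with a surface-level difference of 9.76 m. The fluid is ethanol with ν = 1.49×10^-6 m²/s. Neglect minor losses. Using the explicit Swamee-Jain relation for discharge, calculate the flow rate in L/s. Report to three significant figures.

Q ≈ 267 L/s

Swamee-Jain (Type II): Q = -0.965·√(gD⁵h_f/L)·ln[ε/(3.7D) + √(3.17ν²L/(gD³h_f))]
√(gD⁵h_f/L) = √(9.81·0.457⁵·9.76/2500) = 0.02763
ε/(3.7D) = 8.87×10^-7; √(3.17ν²L/(gD³h_f)) = 4.39×10^-5
Q = -0.965·0.02763·ln(4.477×10^-5) = 0.2670 m³/s
Check: V = 1.63 m/s, Re = 4.99×10^5, f = 0.01315, h_f = 9.71 m ≈ 9.76 m ✓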